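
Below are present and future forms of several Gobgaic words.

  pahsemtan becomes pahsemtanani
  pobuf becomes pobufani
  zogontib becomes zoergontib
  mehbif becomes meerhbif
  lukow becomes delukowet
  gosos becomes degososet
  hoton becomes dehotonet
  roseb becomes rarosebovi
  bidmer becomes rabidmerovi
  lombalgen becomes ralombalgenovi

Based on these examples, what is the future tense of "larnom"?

delarnomet

pobuf and mehbif both end in -f yet inflect differently (pobufani, meerhbif), so the final letter is not what conditions the rule; the last vowel is.
"larnom" has last vowel 'o'. The stems whose last vowel is 'o' (lukow → delukowet, gosos → degososet, hoton → dehotonet) add de- … -et around the stem.
So larnom → delarnomet.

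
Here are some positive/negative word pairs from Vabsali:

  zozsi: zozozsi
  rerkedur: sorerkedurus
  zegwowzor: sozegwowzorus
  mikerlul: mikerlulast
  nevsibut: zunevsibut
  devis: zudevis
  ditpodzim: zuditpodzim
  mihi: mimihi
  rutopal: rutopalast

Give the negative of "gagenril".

gagenrilast

mikerlul and rerkedur both have last vowel 'u' yet inflect differently (mikerlulast, sorerkedurus), so the last vowel is not what conditions the rule; the final letter is.
"gagenril" ends in -l. The stems ending in -l (rutopal → rutopalast, mikerlul → mikerlulast) add -ast.
The other patterns: stems ending in -r add so- … -us around the stem; stems ending in -i repeat the first consonant+vowel as a prefix; stems ending in -m, -s or -t add the prefix zu-.
So gagenril → gagenrilast.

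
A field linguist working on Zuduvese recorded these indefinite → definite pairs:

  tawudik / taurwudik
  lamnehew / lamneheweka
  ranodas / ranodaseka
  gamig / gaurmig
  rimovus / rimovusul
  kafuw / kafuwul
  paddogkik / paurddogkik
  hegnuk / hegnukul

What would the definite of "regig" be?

tawudik and hegnuk both end in -k yet inflect differently (taurwudik, hegnukul), so the final letter is not what conditions the rule; the last vowel is.
"regig" has last vowel 'i'. The stems whose last vowel is 'i' (tawudik → taurwudik, paddogkik → paurddogkik, gamig → gaurmig) insert -ur- after the first vowel.
The other patterns: stems whose last vowel is 'u' add -ul; stems whose last vowel is 'a' or 'e' add -eka.
So regig → reurgig.

reurgig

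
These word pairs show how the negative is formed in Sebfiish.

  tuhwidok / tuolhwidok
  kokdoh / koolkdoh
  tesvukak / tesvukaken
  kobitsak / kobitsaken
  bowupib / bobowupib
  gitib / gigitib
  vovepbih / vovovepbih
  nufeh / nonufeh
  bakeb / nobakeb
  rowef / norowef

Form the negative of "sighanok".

"sighanok" has last vowel 'o'. The stems whose last vowel is 'o' (tuhwidok → tuolhwidok, kokdoh → koolkdoh) insert -ol- after the first vowel.
So sighanok → siolghanok.

siolghanok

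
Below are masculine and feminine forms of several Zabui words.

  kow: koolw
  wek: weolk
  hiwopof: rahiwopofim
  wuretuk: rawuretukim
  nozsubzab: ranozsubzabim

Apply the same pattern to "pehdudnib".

wuretuk and wek both end in -k yet inflect differently (rawuretukim, weolk), so the final letter is not what conditions the rule; the number of vowels is.
"pehdudnib" has 3 vowels. The stems with 3 vowels (wuretuk → rawuretukim, hiwopof → rahiwopofim, nozsubzab → ranozsubzabim) add ra- … -im around the stem.
The other pattern: stems with 1 vowel insert -ol- after the first vowel.
So pehdudnib → rapehdudnibim.

rapehdudnibim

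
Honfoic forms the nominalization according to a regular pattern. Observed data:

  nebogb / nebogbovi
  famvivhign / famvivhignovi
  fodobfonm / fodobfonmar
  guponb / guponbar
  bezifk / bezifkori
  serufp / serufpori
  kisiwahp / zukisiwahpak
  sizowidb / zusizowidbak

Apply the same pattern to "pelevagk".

pelevagkovi

nebogb and guponb both end in -b yet inflect differently (nebogbovi, guponbar), so the final letter is not what conditions the rule; the second-to-last letter is.
"pelevagk" has second-to-last letter 'g'. The stems whose second-to-last letter is 'g' (nebogb → nebogbovi, famvivhign → famvivhignovi) add -ovi.
So pelevagk → pelevagkovi.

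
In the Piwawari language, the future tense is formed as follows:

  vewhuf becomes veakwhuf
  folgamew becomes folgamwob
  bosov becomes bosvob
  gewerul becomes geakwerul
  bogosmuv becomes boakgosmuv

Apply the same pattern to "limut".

"limut" has last vowel 'u'. The stems whose last vowel is 'u' (vewhuf → veakwhuf, gewerul → geakwerul, bogosmuv → boakgosmuv) insert -ak- after the first vowel.
The other pattern: stems whose last vowel is 'e' or 'o' delete the last vowel and add -ob.
So limut → liakmut.

liakmut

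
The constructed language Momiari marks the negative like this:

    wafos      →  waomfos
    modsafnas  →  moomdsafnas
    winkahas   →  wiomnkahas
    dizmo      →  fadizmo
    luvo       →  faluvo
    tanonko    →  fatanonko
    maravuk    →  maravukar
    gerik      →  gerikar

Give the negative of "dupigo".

fadupigo

wafos and dizmo both have last vowel 'o' yet inflect differently (waomfos, fadizmo), so the last vowel is not what conditions the rule; the final letter is.
"dupigo" ends in -o. The stems ending in -o (dizmo → fadizmo, luvo → faluvo, tanonko → fatanonko) add the prefix fa-.
The other patterns: stems ending in -s insert -om- after the first vowel; stems ending in -k add -ar.
So dupigo → fadupigo.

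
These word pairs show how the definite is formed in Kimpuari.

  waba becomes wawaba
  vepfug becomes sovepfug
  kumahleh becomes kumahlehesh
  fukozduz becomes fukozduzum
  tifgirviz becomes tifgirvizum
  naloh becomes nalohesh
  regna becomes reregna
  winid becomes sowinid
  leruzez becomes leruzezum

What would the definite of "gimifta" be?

gigimifta

"gimifta" ends in -a. The stems ending in -a (regna → reregna, waba → wawaba) repeat the first consonant+vowel as a prefix.
The other patterns: stems ending in -z add -um; stems ending in -h add -esh; stems ending in -d or -g add the prefix so-.
So gimifta → gigimifta.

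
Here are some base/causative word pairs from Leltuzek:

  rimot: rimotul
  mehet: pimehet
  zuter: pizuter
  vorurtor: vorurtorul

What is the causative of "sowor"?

rimot and mehet both end in -t yet inflect differently (rimotul, pimehet), so the final letter is not what conditions the rule; the last vowel is.
"sowor" has last vowel 'o'. The stems whose last vowel is 'o' (rimot → rimotul, vorurtor → vorurtorul) add -ul.
So sowor → soworul.

soworul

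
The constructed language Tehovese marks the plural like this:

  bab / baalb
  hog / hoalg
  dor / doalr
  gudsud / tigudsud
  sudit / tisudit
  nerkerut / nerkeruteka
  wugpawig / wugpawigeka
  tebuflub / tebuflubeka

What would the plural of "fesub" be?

tifesub

sudit and nerkerut both end in -t yet inflect differently (tisudit, nerkeruteka), so the final letter is not what conditions the rule; the number of vowels is.
"fesub" has 2 vowels. The stems with 2 vowels (gudsud → tigudsud, sudit → tisudit) add the prefix ti-.
So fesub → tifesub.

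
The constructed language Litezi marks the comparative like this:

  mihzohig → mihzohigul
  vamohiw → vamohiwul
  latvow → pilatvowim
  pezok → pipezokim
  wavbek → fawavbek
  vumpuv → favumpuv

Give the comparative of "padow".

pipadowim

"padow" has last vowel 'o'. The stems whose last vowel is 'o' (latvow → pilatvowim, pezok → pipezokim) add pi- … -im around the stem.
The other patterns: stems whose last vowel is 'i' add -ul; stems whose last vowel is 'e' or 'u' add the prefix fa-.
So padow → pipadowim.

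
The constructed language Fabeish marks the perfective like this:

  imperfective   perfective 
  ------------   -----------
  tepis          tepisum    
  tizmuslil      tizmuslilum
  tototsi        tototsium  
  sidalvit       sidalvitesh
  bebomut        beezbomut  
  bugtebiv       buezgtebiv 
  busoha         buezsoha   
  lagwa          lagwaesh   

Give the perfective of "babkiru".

baezbkiru

sidalvit and bebomut both end in -t yet inflect differently (sidalvitesh, beezbomut), so the final letter is not what conditions the rule; the first letter is.
"babkiru" begins with b-. The stems beginning with b- (bebomut → beezbomut, busoha → buezsoha, bugtebiv → buezgtebiv) insert -ez- after the first vowel.
The other patterns: stems beginning with l- or s- add -esh; stems beginning with t- add -um.
So babkiru → baezbkiru.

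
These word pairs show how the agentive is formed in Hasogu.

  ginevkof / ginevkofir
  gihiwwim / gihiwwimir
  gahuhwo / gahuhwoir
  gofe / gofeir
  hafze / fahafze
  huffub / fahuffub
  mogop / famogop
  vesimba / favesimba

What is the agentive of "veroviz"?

faveroviz

gofe and hafze both end in -e yet inflect differently (gofeir, fahafze), so the final letter is not what conditions the rule; the first letter is.
"veroviz" begins with v-. The one such stem in the data (vesimba → favesimba) adds the prefix fa-, so the same rule applies.
The other pattern: stems beginning with g- add -ir.
So veroviz → faveroviz.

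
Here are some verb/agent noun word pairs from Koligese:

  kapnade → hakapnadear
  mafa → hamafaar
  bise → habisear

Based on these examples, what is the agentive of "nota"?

Every pair shown (kapnade → hakapnadear, mafa → hamafaar, bise → habisear) follows the same rule: add ha- … -ar around the stem.
So nota → hanotaar.

hanotaar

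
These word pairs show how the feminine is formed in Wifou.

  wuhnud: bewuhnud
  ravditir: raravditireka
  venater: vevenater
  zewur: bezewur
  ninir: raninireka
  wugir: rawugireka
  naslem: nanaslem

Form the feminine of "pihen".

pipihen

ninir and venater both end in -r yet inflect differently (raninireka, vevenater), so the final letter is not what conditions the rule; the last vowel is.
"pihen" has last vowel 'e'. The stems whose last vowel is 'e' (venater → vevenater, naslem → nanaslem) repeat the first consonant+vowel as a prefix.
So pihen → pipihen.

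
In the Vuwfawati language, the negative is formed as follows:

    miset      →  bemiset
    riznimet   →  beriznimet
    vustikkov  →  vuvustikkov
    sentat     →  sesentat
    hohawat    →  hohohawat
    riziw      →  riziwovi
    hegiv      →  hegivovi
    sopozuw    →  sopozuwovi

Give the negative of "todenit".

"todenit" has last vowel 'i'. The stems whose last vowel is 'i' (riziw → riziwovi, hegiv → hegivovi) add -ovi.
So todenit → todenitovi.

todenitovi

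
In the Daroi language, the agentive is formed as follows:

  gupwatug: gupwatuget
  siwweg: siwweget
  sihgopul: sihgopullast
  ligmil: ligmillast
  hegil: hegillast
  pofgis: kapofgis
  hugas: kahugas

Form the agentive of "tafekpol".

gupwatug and sihgopul both have last vowel 'u' yet inflect differently (gupwatuget, sihgopullast), so the last vowel is not what conditions the rule; the final letter is.
"tafekpol" ends in -l. The stems ending in -l (sihgopul → sihgopullast, ligmil → ligmillast, hegil → hegillast) double the final consonant and add -ast.
So tafekpol → tafekpollast.

tafekpollast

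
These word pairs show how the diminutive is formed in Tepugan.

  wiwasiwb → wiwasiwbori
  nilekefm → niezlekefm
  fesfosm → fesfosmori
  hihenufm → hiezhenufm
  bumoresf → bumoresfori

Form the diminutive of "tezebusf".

tezebusfori

hihenufm and fesfosm both end in -m yet inflect differently (hiezhenufm, fesfosmori), so the final letter is not what conditions the rule; the second-to-last letter is.
"tezebusf" has second-to-last letter 's'. The stems whose second-to-last letter is 's' (bumoresf → bumoresfori, fesfosm → fesfosmori) add -ori.
The other pattern: stems whose second-to-last letter is 'f' insert -ez- after the first vowel.
So tezebusf → tezebusfori.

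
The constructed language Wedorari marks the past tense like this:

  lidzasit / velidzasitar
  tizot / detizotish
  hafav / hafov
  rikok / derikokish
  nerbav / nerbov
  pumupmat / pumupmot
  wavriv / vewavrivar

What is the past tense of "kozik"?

vekozikar

pumupmat and tizot both end in -t yet inflect differently (pumupmot, detizotish), so the final letter is not what conditions the rule; the last vowel is.
"kozik" has last vowel 'i'. The stems whose last vowel is 'i' (lidzasit → velidzasitar, wavriv → vewavrivar) add ve- … -ar around the stem.
The other patterns: stems whose last vowel is 'a' change the last vowel to 'o'; stems whose last vowel is 'o' add de- … -ish around the stem.
So kozik → vekozikar.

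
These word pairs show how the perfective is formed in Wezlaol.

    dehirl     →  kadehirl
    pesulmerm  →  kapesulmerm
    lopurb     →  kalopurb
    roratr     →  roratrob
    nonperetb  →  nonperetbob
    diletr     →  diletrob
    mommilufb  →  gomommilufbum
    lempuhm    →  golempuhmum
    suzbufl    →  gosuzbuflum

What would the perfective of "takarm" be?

katakarm

lopurb and nonperetb both end in -b yet inflect differently (kalopurb, nonperetbob), so the final letter is not what conditions the rule; the second-to-last letter is.
"takarm" has second-to-last letter 'r'. The stems whose second-to-last letter is 'r' (dehirl → kadehirl, pesulmerm → kapesulmerm, lopurb → kalopurb) add the prefix ka-.
So takarm → katakarm.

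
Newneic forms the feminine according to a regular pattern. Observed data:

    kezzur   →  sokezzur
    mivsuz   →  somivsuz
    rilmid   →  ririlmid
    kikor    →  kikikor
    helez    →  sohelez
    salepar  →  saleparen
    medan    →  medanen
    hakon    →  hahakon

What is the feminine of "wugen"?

"wugen" has last vowel 'e'. The one such stem in the data (helez → sohelez) adds the prefix so-, so the same rule applies.
The other patterns: stems whose last vowel is 'i' or 'o' repeat the first consonant+vowel as a prefix; stems whose last vowel is 'a' add -en.
So wugen → sowugen.

sowugen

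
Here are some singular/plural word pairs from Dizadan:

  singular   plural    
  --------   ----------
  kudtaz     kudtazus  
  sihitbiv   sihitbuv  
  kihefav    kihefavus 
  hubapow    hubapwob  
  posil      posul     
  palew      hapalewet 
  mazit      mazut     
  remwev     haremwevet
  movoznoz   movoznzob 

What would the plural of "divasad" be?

divasadus

movoznoz and kudtaz both end in -z yet inflect differently (movoznzob, kudtazus), so the final letter is not what conditions the rule; the last vowel is.
"divasad" has last vowel 'a'. The stems whose last vowel is 'a' (kihefav → kihefavus, kudtaz → kudtazus) add -us.
So divasad → divasadus.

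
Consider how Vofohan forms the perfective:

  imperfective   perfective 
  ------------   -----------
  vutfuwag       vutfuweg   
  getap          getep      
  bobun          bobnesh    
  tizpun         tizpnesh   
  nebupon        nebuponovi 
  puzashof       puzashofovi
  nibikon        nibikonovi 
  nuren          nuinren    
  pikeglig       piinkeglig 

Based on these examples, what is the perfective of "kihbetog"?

bobun and nebupon both end in -n yet inflect differently (bobnesh, nebuponovi), so the final letter is not what conditions the rule; the last vowel is.
"kihbetog" has last vowel 'o'. The stems whose last vowel is 'o' (nebupon → nebuponovi, puzashof → puzashofovi, nibikon → nibikonovi) add -ovi.
The other patterns: stems whose last vowel is 'a' change the last vowel to 'e'; stems whose last vowel is 'u' delete the last vowel and add -esh; stems whose last vowel is 'e' or 'i' insert -in- after the first vowel.
So kihbetog → kihbetogovi.

kihbetogovi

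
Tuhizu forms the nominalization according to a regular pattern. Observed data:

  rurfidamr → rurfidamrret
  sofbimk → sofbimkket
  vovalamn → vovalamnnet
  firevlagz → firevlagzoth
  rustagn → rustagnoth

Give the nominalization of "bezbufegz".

bezbufegzoth

vovalamn and rustagn both end in -n yet inflect differently (vovalamnnet, rustagnoth), so the final letter is not what conditions the rule; the second-to-last letter is.
"bezbufegz" has second-to-last letter 'g'. The stems whose second-to-last letter is 'g' (firevlagz → firevlagzoth, rustagn → rustagnoth) add -oth.
So bezbufegz → bezbufegzoth.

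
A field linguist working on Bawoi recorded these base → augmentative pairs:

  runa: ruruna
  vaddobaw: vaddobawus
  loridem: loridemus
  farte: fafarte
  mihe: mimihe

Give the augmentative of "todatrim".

"todatrim" ends in a consonant. The stems ending in a consonant (loridem → loridemus, vaddobaw → vaddobawus) add -us.
The other pattern: stems ending in a vowel repeat the first consonant+vowel as a prefix.
So todatrim → todatrimus.

todatrimus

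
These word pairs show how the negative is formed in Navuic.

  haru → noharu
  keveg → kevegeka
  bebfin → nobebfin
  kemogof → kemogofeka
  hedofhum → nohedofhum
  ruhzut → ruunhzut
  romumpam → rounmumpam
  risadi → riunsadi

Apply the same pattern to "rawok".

raunwok

"rawok" begins with r-. The stems beginning with r- (risadi → riunsadi, ruhzut → ruunhzut, romumpam → rounmumpam) insert -un- after the first vowel.
The other patterns: stems beginning with k- add -eka; stems beginning with b- or h- add the prefix no-.
So rawok → raunwok.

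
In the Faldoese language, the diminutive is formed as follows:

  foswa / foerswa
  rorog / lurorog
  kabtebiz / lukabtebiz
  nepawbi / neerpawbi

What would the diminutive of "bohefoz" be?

"bohefoz" ends in a consonant. The stems ending in a consonant (kabtebiz → lukabtebiz, rorog → lurorog) add the prefix lu-.
The other pattern: stems ending in a vowel insert -er- after the first vowel.
So bohefoz → lubohefoz.

lubohefoz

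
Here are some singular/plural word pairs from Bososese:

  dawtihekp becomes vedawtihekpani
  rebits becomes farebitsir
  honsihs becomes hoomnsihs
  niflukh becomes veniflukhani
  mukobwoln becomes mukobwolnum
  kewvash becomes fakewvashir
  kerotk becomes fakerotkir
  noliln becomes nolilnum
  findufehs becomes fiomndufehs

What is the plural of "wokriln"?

wokrilnum

honsihs and rebits both end in -s yet inflect differently (hoomnsihs, farebitsir), so the final letter is not what conditions the rule; the second-to-last letter is.
"wokriln" has second-to-last letter 'l'. The stems whose second-to-last letter is 'l' (noliln → nolilnum, mukobwoln → mukobwolnum) add -um.
So wokriln → wokrilnum.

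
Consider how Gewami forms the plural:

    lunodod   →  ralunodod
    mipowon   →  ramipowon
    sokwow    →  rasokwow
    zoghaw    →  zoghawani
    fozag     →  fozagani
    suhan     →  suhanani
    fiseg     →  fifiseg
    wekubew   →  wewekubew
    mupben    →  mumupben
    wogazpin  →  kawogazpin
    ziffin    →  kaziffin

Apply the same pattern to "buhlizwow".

rabuhlizwow

sokwow and zoghaw both end in -w yet inflect differently (rasokwow, zoghawani), so the final letter is not what conditions the rule; the last vowel is.
"buhlizwow" has last vowel 'o'. The stems whose last vowel is 'o' (lunodod → ralunodod, mipowon → ramipowon, sokwow → rasokwow) add the prefix ra-.
So buhlizwow → rabuhlizwow.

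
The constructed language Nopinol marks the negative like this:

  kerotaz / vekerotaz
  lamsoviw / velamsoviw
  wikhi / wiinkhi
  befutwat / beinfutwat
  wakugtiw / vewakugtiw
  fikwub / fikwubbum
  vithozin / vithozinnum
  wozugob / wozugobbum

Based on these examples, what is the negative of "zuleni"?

zuinleni

vithozin and lamsoviw both have last vowel 'i' yet inflect differently (vithozinnum, velamsoviw), so the last vowel is not what conditions the rule; the final letter is.
"zuleni" ends in -i. The one such stem in the data (wikhi → wiinkhi) inserts -in- after the first vowel (as does befutwat), so the same rule applies.
The other patterns: stems ending in -b or -n double the final consonant and add -um; stems ending in -w or -z add the prefix ve-.
So zuleni → zuinleni.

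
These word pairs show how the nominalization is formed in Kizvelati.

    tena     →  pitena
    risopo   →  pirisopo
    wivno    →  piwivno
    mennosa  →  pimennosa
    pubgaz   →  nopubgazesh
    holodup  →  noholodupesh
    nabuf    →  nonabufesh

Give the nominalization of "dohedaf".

nodohedafesh

tena and pubgaz both have last vowel 'a' yet inflect differently (pitena, nopubgazesh), so the last vowel is not what conditions the rule; whether the stem ends in a vowel or a consonant is.
"dohedaf" ends in a consonant. The stems ending in a consonant (pubgaz → nopubgazesh, holodup → noholodupesh, nabuf → nonabufesh) add no- … -esh around the stem.
The other pattern: stems ending in a vowel add the prefix pi-.
So dohedaf → nodohedafesh.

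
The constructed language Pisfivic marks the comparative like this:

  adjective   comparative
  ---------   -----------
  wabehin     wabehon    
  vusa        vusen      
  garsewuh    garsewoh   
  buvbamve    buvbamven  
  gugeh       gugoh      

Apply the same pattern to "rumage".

rumagen

gugeh and buvbamve both have last vowel 'e' yet inflect differently (gugoh, buvbamven), so the last vowel is not what conditions the rule; whether the stem ends in a vowel or a consonant is.
"rumage" ends in a vowel. The stems ending in a vowel (vusa → vusen, buvbamve → buvbamven) drop the final letter and add -en.
The other pattern: stems ending in a consonant change the last vowel to 'o'.
So rumage → rumagen.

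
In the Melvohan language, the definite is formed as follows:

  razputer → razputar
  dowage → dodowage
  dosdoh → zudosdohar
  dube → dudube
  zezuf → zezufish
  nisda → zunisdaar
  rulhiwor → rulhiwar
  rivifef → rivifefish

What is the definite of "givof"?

givofish

razputer and rivifef both have last vowel 'e' yet inflect differently (razputar, rivifefish), so the last vowel is not what conditions the rule; the final letter is.
"givof" ends in -f. The stems ending in -f (zezuf → zezufish, rivifef → rivifefish) add -ish.
The other patterns: stems ending in -r change the last vowel to 'a'; stems ending in -e repeat the first consonant+vowel as a prefix; stems ending in -a or -h add zu- … -ar around the stem.
So givof → givofish.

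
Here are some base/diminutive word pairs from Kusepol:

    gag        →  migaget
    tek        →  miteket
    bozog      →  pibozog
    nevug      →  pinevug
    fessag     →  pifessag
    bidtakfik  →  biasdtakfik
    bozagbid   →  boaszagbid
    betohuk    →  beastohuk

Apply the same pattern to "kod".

mikodet

gag and bozog both end in -g yet inflect differently (migaget, pibozog), so the final letter is not what conditions the rule; the number of vowels is.
"kod" has 1 vowel. The stems with 1 vowel (gag → migaget, tek → miteket) add mi- … -et around the stem.
The other patterns: stems with 2 vowels add the prefix pi-; stems with 3 vowels insert -as- after the first vowel.
So kod → mikodet.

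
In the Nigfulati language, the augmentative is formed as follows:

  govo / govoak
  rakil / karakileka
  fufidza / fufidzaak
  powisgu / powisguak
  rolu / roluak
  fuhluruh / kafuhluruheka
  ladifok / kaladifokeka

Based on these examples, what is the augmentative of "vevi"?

veviak

fuhluruh and powisgu both have last vowel 'u' yet inflect differently (kafuhluruheka, powisguak), so the last vowel is not what conditions the rule; whether the stem ends in a vowel or a consonant is.
"vevi" ends in a vowel. The stems ending in a vowel (powisgu → powisguak, govo → govoak, rolu → roluak) add -ak.
The other pattern: stems ending in a consonant add ka- … -eka around the stem.
So vevi → veviak.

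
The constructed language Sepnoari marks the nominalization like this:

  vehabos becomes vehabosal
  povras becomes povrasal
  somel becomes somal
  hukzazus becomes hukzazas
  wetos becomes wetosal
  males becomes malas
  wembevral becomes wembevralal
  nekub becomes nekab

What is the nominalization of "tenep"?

wetos and hukzazus both end in -s yet inflect differently (wetosal, hukzazas), so the final letter is not what conditions the rule; the last vowel is.
"tenep" has last vowel 'e'. The stems whose last vowel is 'e' (males → malas, somel → somal) change the last vowel to 'a'.
So tenep → tenap.

tenap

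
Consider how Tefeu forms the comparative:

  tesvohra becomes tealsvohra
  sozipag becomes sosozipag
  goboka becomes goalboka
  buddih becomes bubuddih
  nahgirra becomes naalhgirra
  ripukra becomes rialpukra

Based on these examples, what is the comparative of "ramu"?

raalmu

ripukra and sozipag both have last vowel 'a' yet inflect differently (rialpukra, sosozipag), so the last vowel is not what conditions the rule; whether the stem ends in a vowel or a consonant is.
"ramu" ends in a vowel. The stems ending in a vowel (ripukra → rialpukra, goboka → goalboka, nahgirra → naalhgirra) insert -al- after the first vowel.
The other pattern: stems ending in a consonant repeat the first consonant+vowel as a prefix.
So ramu → raalmu.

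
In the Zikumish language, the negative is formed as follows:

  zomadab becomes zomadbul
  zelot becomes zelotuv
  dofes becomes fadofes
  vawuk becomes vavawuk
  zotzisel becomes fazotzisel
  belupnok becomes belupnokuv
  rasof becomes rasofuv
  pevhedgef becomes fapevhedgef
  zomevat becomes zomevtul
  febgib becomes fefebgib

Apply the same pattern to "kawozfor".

febgib and zomadab both end in -b yet inflect differently (fefebgib, zomadbul), so the final letter is not what conditions the rule; the last vowel is.
"kawozfor" has last vowel 'o'. The stems whose last vowel is 'o' (rasof → rasofuv, belupnok → belupnokuv, zelot → zelotuv) add -uv.
The other patterns: stems whose last vowel is 'i' or 'u' repeat the first consonant+vowel as a prefix; stems whose last vowel is 'a' delete the last vowel and add -ul; stems whose last vowel is 'e' add the prefix fa-.
So kawozfor → kawozforuv.

kawozforuv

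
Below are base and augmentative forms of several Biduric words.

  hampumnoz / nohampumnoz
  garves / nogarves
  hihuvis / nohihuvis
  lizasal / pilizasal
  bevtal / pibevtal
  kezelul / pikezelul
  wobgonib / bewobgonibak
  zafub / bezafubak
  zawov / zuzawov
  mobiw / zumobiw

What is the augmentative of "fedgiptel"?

hihuvis and wobgonib both have last vowel 'i' yet inflect differently (nohihuvis, bewobgonibak), so the last vowel is not what conditions the rule; the final letter is.
"fedgiptel" ends in -l. The stems ending in -l (lizasal → pilizasal, bevtal → pibevtal, kezelul → pikezelul) add the prefix pi-.
So fedgiptel → pifedgiptel.

pifedgiptel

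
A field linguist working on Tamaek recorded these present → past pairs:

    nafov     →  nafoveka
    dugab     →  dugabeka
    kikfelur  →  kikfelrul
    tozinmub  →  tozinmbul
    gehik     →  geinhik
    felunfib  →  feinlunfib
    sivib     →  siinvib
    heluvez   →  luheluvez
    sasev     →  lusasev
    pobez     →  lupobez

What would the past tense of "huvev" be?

dugab and tozinmub both end in -b yet inflect differently (dugabeka, tozinmbul), so the final letter is not what conditions the rule; the last vowel is.
"huvev" has last vowel 'e'. The stems whose last vowel is 'e' (heluvez → luheluvez, sasev → lusasev, pobez → lupobez) add the prefix lu-.
So huvev → luhuvev.

luhuvev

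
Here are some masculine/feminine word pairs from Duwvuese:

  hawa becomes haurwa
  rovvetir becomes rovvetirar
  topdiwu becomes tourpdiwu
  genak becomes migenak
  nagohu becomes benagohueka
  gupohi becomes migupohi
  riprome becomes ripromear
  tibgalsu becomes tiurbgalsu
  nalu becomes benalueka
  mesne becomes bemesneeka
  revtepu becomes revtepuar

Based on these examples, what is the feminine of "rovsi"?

revtepu and topdiwu both end in -u yet inflect differently (revtepuar, tourpdiwu), so the final letter is not what conditions the rule; the first letter is.
"rovsi" begins with r-. The stems beginning with r- (revtepu → revtepuar, rovvetir → rovvetirar, riprome → ripromear) add -ar.
The other patterns: stems beginning with g- add the prefix mi-; stems beginning with h- or t- insert -ur- after the first vowel; stems beginning with m- or n- add be- … -eka around the stem.
So rovsi → rovsiar.

rovsiar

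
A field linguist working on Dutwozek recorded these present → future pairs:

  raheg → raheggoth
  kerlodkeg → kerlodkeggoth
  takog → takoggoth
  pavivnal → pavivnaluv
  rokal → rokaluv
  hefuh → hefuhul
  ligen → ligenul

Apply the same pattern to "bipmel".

raheg and ligen both have last vowel 'e' yet inflect differently (raheggoth, ligenul), so the last vowel is not what conditions the rule; the final letter is.
"bipmel" ends in -l. The stems ending in -l (pavivnal → pavivnaluv, rokal → rokaluv) add -uv.
So bipmel → bipmeluv.

bipmeluv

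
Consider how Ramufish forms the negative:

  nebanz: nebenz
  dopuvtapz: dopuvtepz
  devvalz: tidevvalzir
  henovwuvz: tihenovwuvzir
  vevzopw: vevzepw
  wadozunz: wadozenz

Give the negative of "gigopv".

gigepv

henovwuvz and wadozunz both end in -z yet inflect differently (tihenovwuvzir, wadozenz), so the final letter is not what conditions the rule; the second-to-last letter is.
"gigopv" has second-to-last letter 'p'. The stems whose second-to-last letter is 'p' (vevzopw → vevzepw, dopuvtapz → dopuvtepz) change the last vowel to 'e'.
So gigopv → gigepv.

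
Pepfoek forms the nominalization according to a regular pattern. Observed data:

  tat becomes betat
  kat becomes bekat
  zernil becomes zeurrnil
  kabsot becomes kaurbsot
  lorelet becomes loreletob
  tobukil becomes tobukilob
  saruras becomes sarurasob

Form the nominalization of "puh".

bepuh

tat and kabsot both end in -t yet inflect differently (betat, kaurbsot), so the final letter is not what conditions the rule; the number of vowels is.
"puh" has 1 vowel. The stems with 1 vowel (tat → betat, kat → bekat) add the prefix be-.
The other patterns: stems with 2 vowels insert -ur- after the first vowel; stems with 3 vowels add -ob.
So puh → bepuh.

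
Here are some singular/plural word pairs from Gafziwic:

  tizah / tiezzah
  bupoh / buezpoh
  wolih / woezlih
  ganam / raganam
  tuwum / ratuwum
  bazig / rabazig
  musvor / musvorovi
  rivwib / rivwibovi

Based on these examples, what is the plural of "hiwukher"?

"hiwukher" ends in -r. The one such stem in the data (musvor → musvorovi) adds -ovi, so the same rule applies.
The other patterns: stems ending in -h insert -ez- after the first vowel; stems ending in -g or -m add the prefix ra-.
So hiwukher → hiwukherovi.

hiwukherovi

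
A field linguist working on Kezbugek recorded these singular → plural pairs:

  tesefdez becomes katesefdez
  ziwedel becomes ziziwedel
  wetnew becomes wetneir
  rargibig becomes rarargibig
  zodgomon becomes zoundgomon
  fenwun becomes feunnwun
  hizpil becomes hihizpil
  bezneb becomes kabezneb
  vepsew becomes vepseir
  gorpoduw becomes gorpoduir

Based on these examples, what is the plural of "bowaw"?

gorpoduw and fenwun both have last vowel 'u' yet inflect differently (gorpoduir, feunnwun), so the last vowel is not what conditions the rule; the final letter is.
"bowaw" ends in -w. The stems ending in -w (wetnew → wetneir, gorpoduw → gorpoduir, vepsew → vepseir) drop the final letter and add -ir.
The other patterns: stems ending in -n insert -un- after the first vowel; stems ending in -g or -l repeat the first consonant+vowel as a prefix; stems ending in -b or -z add the prefix ka-.
So bowaw → bowair.

bowair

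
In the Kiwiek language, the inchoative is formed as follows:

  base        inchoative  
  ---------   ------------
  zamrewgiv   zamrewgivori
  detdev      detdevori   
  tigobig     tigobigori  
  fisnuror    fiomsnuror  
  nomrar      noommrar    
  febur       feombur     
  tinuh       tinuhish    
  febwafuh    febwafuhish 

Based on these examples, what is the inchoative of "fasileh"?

febur and tinuh both have last vowel 'u' yet inflect differently (feombur, tinuhish), so the last vowel is not what conditions the rule; the final letter is.
"fasileh" ends in -h. The stems ending in -h (tinuh → tinuhish, febwafuh → febwafuhish) add -ish.
The other patterns: stems ending in -g or -v add -ori; stems ending in -r insert -om- after the first vowel.
So fasileh → fasilehish.

fasilehish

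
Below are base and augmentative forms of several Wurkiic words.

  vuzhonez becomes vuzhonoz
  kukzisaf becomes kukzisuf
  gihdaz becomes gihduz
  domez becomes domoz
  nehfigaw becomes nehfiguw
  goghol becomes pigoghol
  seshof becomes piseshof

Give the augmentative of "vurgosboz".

vuzhonez and gihdaz both end in -z yet inflect differently (vuzhonoz, gihduz), so the final letter is not what conditions the rule; the last vowel is.
"vurgosboz" has last vowel 'o'. The stems whose last vowel is 'o' (goghol → pigoghol, seshof → piseshof) add the prefix pi-.
So vurgosboz → pivurgosboz.

pivurgosboz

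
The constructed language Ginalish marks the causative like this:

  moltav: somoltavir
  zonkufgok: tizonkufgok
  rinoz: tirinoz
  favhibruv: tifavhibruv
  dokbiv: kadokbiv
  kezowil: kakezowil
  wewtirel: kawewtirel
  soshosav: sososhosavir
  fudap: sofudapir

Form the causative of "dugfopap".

sodugfopapir

soshosav and favhibruv both end in -v yet inflect differently (sososhosavir, tifavhibruv), so the final letter is not what conditions the rule; the last vowel is.
"dugfopap" has last vowel 'a'. The stems whose last vowel is 'a' (fudap → sofudapir, soshosav → sososhosavir, moltav → somoltavir) add so- … -ir around the stem.
The other patterns: stems whose last vowel is 'o' or 'u' add the prefix ti-; stems whose last vowel is 'e' or 'i' add the prefix ka-.
So dugfopap → sodugfopapir.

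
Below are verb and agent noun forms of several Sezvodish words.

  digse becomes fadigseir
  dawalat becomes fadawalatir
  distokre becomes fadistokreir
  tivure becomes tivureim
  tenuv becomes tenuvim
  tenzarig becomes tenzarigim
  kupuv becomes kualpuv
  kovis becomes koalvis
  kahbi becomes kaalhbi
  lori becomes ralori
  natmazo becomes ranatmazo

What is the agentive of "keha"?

digse and tivure both end in -e yet inflect differently (fadigseir, tivureim), so the final letter is not what conditions the rule; the first letter is.
"keha" begins with k-. The stems beginning with k- (kupuv → kualpuv, kovis → koalvis, kahbi → kaalhbi) insert -al- after the first vowel.
The other patterns: stems beginning with d- add fa- … -ir around the stem; stems beginning with t- add -im; stems beginning with l- or n- add the prefix ra-.
So keha → kealha.

kealha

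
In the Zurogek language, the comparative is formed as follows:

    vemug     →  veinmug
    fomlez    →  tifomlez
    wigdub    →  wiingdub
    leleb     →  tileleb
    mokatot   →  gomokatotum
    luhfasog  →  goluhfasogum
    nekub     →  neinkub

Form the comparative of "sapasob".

gosapasobum

leleb and nekub both end in -b yet inflect differently (tileleb, neinkub), so the final letter is not what conditions the rule; the last vowel is.
"sapasob" has last vowel 'o'. The stems whose last vowel is 'o' (mokatot → gomokatotum, luhfasog → goluhfasogum) add go- … -um around the stem.
The other patterns: stems whose last vowel is 'e' add the prefix ti-; stems whose last vowel is 'u' insert -in- after the first vowel.
So sapasob → gosapasobum.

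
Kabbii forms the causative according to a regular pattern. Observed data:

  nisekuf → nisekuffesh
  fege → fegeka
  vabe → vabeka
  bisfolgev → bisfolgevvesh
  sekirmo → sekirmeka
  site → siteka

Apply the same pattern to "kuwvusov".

kuwvusovvesh

"kuwvusov" ends in a consonant. The stems ending in a consonant (bisfolgev → bisfolgevvesh, nisekuf → nisekuffesh) double the final consonant and add -esh.
The other pattern: stems ending in a vowel drop the final letter and add -eka.
So kuwvusov → kuwvusovvesh.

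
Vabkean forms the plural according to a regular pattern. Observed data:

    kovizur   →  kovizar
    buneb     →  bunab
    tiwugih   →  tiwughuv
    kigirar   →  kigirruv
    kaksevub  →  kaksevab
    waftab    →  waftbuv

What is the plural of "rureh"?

rurah

"rureh" has last vowel 'e'. The one such stem in the data (buneb → bunab) changes the last vowel to 'a' (as do kovizur, kaksevub), so the same rule applies.
So rureh → rurah.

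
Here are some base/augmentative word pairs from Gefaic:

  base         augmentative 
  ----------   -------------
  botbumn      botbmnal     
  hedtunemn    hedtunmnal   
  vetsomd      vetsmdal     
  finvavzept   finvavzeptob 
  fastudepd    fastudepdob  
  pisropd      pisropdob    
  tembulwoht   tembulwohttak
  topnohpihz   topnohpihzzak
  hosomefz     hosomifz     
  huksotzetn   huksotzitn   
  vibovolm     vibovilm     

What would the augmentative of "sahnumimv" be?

vetsomd and fastudepd both end in -d yet inflect differently (vetsmdal, fastudepdob), so the final letter is not what conditions the rule; the second-to-last letter is.
"sahnumimv" has second-to-last letter 'm'. The stems whose second-to-last letter is 'm' (botbumn → botbmnal, hedtunemn → hedtunmnal, vetsomd → vetsmdal) delete the last vowel and add -al.
The other patterns: stems whose second-to-last letter is 'p' add -ob; stems whose second-to-last letter is 'h' double the final consonant and add -ak; stems whose second-to-last letter is 'f', 'l' or 't' change the last vowel to 'i'.
So sahnumimv → sahnummval.

sahnummval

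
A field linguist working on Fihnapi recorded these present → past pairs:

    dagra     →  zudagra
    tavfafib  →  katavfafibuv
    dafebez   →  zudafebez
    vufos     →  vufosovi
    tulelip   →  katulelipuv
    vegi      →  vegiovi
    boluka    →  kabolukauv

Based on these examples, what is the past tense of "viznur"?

dagra and boluka both end in -a yet inflect differently (zudagra, kabolukauv), so the final letter is not what conditions the rule; the first letter is.
"viznur" begins with v-. The stems beginning with v- (vegi → vegiovi, vufos → vufosovi) add -ovi.
So viznur → viznurovi.

viznurovi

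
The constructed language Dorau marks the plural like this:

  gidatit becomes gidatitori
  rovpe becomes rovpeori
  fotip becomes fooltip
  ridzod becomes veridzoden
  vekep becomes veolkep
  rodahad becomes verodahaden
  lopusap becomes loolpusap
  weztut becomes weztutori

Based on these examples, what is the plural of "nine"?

nineori

lopusap and rodahad both have last vowel 'a' yet inflect differently (loolpusap, verodahaden), so the last vowel is not what conditions the rule; the final letter is.
"nine" ends in -e. The one such stem in the data (rovpe → rovpeori) adds -ori, so the same rule applies.
The other patterns: stems ending in -p insert -ol- after the first vowel; stems ending in -d add ve- … -en around the stem.
So nine → nineori.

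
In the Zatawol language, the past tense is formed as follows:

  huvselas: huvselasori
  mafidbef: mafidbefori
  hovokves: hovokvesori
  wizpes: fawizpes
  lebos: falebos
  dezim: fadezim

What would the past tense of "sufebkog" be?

huvselas and wizpes both end in -s yet inflect differently (huvselasori, fawizpes), so the final letter is not what conditions the rule; the number of vowels is.
"sufebkog" has 3 vowels. The stems with 3 vowels (huvselas → huvselasori, mafidbef → mafidbefori, hovokves → hovokvesori) add -ori.
So sufebkog → sufebkogori.

sufebkogori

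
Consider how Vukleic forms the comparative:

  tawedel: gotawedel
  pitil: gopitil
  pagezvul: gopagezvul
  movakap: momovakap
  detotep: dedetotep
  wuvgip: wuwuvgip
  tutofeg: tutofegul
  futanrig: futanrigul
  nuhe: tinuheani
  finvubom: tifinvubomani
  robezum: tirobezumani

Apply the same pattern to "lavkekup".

lalavkekup

tawedel and detotep both have last vowel 'e' yet inflect differently (gotawedel, dedetotep), so the last vowel is not what conditions the rule; the final letter is.
"lavkekup" ends in -p. The stems ending in -p (movakap → momovakap, detotep → dedetotep, wuvgip → wuwuvgip) repeat the first consonant+vowel as a prefix.
The other patterns: stems ending in -l add the prefix go-; stems ending in -g add -ul; stems ending in -e or -m add ti- … -ani around the stem.
So lavkekup → lalavkekup.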